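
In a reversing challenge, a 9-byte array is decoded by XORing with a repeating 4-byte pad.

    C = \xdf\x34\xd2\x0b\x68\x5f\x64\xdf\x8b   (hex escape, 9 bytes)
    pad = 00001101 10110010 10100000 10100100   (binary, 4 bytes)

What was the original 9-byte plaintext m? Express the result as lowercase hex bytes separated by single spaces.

d2 86 72 af 65 ed c4 7b 86

The 4-byte key repeats, so the effective keystream is 0d b2 a0 a4 0d b2 a0 a4 0d.
byte 0: 223 XOR  13 = 210
byte 1:  52 XOR 178 = 134
byte 2: 210 XOR 160 = 114
byte 3:  11 XOR 164 = 175
byte 4: 104 XOR  13 = 101
byte 5:  95 XOR 178 = 237
byte 6: 100 XOR 160 = 196
byte 7: 223 XOR 164 = 123
byte 8: 139 XOR  13 = 134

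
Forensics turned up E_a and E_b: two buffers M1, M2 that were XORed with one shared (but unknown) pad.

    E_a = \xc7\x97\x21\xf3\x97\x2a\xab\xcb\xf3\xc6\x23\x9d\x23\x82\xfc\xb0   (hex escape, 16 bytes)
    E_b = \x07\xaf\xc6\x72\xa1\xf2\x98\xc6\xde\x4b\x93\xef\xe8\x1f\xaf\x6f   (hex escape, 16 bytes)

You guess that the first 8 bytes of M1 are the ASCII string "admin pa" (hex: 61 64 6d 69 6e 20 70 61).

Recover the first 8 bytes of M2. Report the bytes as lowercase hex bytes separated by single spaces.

a1 5c 8a e8 58 f8 43 6c

First, E_a ⊕ E_b = (M1 ⊕ K) ⊕ (M2 ⊕ K) = M1 ⊕ M2, so the key drops out. Then M2 = (M1 ⊕ M2) ⊕ M1 over the first 8 bytes.
byte 0: (c7 ^ 07) ^ 61 = c0 ^ 61 = a1
byte 1: (97 ^ af) ^ 64 = 38 ^ 64 = 5c
byte 2: (21 ^ c6) ^ 6d = e7 ^ 6d = 8a
byte 3: (f3 ^ 72) ^ 69 = 81 ^ 69 = e8
byte 4: (97 ^ a1) ^ 6e = 36 ^ 6e = 58
byte 5: (2a ^ f2) ^ 20 = d8 ^ 20 = f8
byte 6: (ab ^ 98) ^ 70 = 33 ^ 70 = 43
byte 7: (cb ^ c6) ^ 61 = 0d ^ 61 = 6c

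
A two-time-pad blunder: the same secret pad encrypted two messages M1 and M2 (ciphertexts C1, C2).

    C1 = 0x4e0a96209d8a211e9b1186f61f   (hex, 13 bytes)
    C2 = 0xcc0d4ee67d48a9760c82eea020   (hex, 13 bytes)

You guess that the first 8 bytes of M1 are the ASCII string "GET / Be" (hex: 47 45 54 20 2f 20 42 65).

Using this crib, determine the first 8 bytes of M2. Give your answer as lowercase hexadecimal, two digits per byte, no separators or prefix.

c5428ce6cfe2ca0d

First, C1 ⊕ C2 = (M1 ⊕ K) ⊕ (M2 ⊕ K) = M1 ⊕ M2, so the key drops out. Then M2 = (M1 ⊕ M2) ⊕ M1 over the first 8 bytes.
byte 0: (4e ⊕ cc) ⊕ 47 = 82 ⊕ 47 = c5
byte 1: (0a ⊕ 0d) ⊕ 45 = 07 ⊕ 45 = 42
byte 2: (96 ⊕ 4e) ⊕ 54 = d8 ⊕ 54 = 8c
byte 3: (20 ⊕ e6) ⊕ 20 = c6 ⊕ 20 = e6
byte 4: (9d ⊕ 7d) ⊕ 2f = e0 ⊕ 2f = cf
byte 5: (8a ⊕ 48) ⊕ 20 = c2 ⊕ 20 = e2
byte 6: (21 ⊕ a9) ⊕ 42 = 88 ⊕ 42 = ca
byte 7: (1e ⊕ 76) ⊕ 65 = 68 ⊕ 65 = 0d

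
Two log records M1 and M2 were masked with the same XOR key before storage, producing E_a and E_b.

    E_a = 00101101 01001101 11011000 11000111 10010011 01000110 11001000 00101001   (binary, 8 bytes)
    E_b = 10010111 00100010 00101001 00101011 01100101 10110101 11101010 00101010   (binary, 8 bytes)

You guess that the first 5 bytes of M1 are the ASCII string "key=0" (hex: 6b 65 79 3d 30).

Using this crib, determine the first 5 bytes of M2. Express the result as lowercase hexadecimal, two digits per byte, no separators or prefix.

First, E_a ⊕ E_b = (M1 ⊕ K) ⊕ (M2 ⊕ K) = M1 ⊕ M2, so the key drops out. Then M2 = (M1 ⊕ M2) ⊕ M1 over the first 5 bytes.
byte 0: (2d XOR 97) XOR 6b = ba XOR 6b = d1
byte 1: (4d XOR 22) XOR 65 = 6f XOR 65 = 0a
byte 2: (d8 XOR 29) XOR 79 = f1 XOR 79 = 88
byte 3: (c7 XOR 2b) XOR 3d = ec XOR 3d = d1
byte 4: (93 XOR 65) XOR 30 = f6 XOR 30 = c6

d10a88d1c6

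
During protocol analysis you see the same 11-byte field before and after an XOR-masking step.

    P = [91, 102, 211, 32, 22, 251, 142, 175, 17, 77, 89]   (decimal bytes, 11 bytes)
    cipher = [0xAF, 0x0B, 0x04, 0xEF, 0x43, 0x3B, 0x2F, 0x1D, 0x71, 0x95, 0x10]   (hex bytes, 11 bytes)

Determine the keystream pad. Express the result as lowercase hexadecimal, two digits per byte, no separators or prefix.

Since cipher = P ⊕ pad, XORing both sides with P gives pad = P ⊕ cipher.
byte 0: 5b ^ af = f4
byte 1: 66 ^ 0b = 6d
byte 2: d3 ^ 04 = d7
byte 3: 20 ^ ef = cf
byte 4: 16 ^ 43 = 55
byte 5: fb ^ 3b = c0
byte 6: 8e ^ 2f = a1
byte 7: af ^ 1d = b2
byte 8: 11 ^ 71 = 60
byte 9: 4d ^ 95 = d8
byte 10: 59 ^ 10 = 49

f46dd7cf55c0a1b260d849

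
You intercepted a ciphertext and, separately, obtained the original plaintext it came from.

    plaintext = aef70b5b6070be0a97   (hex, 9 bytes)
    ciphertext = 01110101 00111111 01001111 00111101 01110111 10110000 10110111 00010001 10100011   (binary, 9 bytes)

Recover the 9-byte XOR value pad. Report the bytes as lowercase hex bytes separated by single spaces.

Since ciphertext = plaintext ⊕ pad, XORing both sides with plaintext gives pad = plaintext ⊕ ciphertext.
174 ^ 117 = 219
247 ^  63 = 200
 11 ^  79 =  68
 91 ^  61 = 102
 96 ^ 119 =  23
112 ^ 176 = 192
190 ^ 183 =   9
 10 ^  17 =  27
151 ^ 163 =  52

db c8 44 66 17 c0 09 1b 34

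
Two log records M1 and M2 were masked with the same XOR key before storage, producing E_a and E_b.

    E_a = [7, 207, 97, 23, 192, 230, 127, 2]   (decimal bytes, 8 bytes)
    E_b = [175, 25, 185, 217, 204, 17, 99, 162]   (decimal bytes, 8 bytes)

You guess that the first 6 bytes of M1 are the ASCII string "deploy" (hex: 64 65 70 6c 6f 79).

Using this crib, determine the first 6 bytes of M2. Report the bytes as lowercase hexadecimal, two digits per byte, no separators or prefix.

ccb3a8a2638e

First, E_a ⊕ E_b = (M1 ⊕ K) ⊕ (M2 ⊕ K) = M1 ⊕ M2, so the key drops out. Then M2 = (M1 ⊕ M2) ⊕ M1 over the first 6 bytes.
byte 0: (07 XOR af) XOR 64 = a8 XOR 64 = cc
byte 1: (cf XOR 19) XOR 65 = d6 XOR 65 = b3
byte 2: (61 XOR b9) XOR 70 = d8 XOR 70 = a8
byte 3: (17 XOR d9) XOR 6c = ce XOR 6c = a2
byte 4: (c0 XOR cc) XOR 6f = 0c XOR 6f = 63
byte 5: (e6 XOR 11) XOR 79 = f7 XOR 79 = 8e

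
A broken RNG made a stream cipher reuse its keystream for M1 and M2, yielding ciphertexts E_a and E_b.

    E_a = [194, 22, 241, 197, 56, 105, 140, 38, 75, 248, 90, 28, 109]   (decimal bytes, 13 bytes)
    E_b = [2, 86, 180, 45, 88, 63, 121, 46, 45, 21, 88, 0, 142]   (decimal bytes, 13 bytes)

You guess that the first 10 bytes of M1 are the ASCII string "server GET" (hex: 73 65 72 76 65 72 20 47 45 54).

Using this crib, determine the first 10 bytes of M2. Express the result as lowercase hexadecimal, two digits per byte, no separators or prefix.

First, E_a ⊕ E_b = (M1 ⊕ K) ⊕ (M2 ⊕ K) = M1 ⊕ M2, so the key drops out. Then M2 = (M1 ⊕ M2) ⊕ M1 over the first 10 bytes.
byte 0: (c2 ⊕ 02) ⊕ 73 = c0 ⊕ 73 = b3
byte 1: (16 ⊕ 56) ⊕ 65 = 40 ⊕ 65 = 25
byte 2: (f1 ⊕ b4) ⊕ 72 = 45 ⊕ 72 = 37
byte 3: (c5 ⊕ 2d) ⊕ 76 = e8 ⊕ 76 = 9e
byte 4: (38 ⊕ 58) ⊕ 65 = 60 ⊕ 65 = 05
byte 5: (69 ⊕ 3f) ⊕ 72 = 56 ⊕ 72 = 24
byte 6: (8c ⊕ 79) ⊕ 20 = f5 ⊕ 20 = d5
byte 7: (26 ⊕ 2e) ⊕ 47 = 08 ⊕ 47 = 4f
byte 8: (4b ⊕ 2d) ⊕ 45 = 66 ⊕ 45 = 23
byte 9: (f8 ⊕ 15) ⊕ 54 = ed ⊕ 54 = b9

b325379e0524d54f23b9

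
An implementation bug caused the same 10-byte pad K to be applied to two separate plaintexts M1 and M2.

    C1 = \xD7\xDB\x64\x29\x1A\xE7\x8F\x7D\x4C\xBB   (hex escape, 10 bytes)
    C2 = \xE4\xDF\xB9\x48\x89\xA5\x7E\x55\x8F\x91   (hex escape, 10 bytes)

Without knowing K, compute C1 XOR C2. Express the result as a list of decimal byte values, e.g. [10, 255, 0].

C1 ⊕ C2 = (M1 ⊕ K) ⊕ (M2 ⊕ K) = M1 ⊕ M2 — the shared key cancels under XOR.
d7 ^ e4 = 33
db ^ df = 04
64 ^ b9 = dd
29 ^ 48 = 61
1a ^ 89 = 93
e7 ^ a5 = 42
8f ^ 7e = f1
7d ^ 55 = 28
4c ^ 8f = c3
bb ^ 91 = 2a

[51, 4, 221, 97, 147, 66, 241, 40, 195, 42]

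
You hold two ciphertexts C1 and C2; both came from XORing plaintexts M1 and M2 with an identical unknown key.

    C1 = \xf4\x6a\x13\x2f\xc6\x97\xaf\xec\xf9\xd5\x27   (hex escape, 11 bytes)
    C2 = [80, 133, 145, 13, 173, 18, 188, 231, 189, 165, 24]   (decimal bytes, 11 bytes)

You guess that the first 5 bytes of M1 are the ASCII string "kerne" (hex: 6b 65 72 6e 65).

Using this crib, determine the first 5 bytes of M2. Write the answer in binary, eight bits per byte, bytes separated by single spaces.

11001111 10001010 11110000 01001100 00001110

First, C1 ⊕ C2 = (M1 ⊕ K) ⊕ (M2 ⊕ K) = M1 ⊕ M2, so the key drops out. Then M2 = (M1 ⊕ M2) ⊕ M1 over the first 5 bytes.
byte 0: (f4 XOR 50) XOR 6b = a4 XOR 6b = cf
byte 1: (6a XOR 85) XOR 65 = ef XOR 65 = 8a
byte 2: (13 XOR 91) XOR 72 = 82 XOR 72 = f0
byte 3: (2f XOR 0d) XOR 6e = 22 XOR 6e = 4c
byte 4: (c6 XOR ad) XOR 65 = 6b XOR 65 = 0e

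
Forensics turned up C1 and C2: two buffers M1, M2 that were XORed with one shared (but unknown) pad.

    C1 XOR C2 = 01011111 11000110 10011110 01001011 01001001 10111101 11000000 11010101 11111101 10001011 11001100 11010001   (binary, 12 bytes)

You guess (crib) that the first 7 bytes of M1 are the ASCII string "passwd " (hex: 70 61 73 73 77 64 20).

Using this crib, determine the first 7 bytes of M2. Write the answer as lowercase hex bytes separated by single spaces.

2f a7 ed 38 3e d9 e0

Since C1 ⊕ C2 = M1 ⊕ M2, XORing with the guessed M1 bytes yields the corresponding M2 bytes: M2 = (C1 ⊕ C2) ⊕ M1.
 95 xor 112 =  47
198 xor  97 = 167
158 xor 115 = 237
 75 xor 115 =  56
 73 xor 119 =  62
189 xor 100 = 217
192 xor  32 = 224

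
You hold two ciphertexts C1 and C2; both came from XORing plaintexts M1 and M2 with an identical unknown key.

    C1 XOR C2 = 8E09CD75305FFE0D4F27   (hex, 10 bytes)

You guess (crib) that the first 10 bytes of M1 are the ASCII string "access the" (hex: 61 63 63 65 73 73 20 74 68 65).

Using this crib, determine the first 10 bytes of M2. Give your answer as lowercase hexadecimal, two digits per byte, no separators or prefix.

Since C1 ⊕ C2 = M1 ⊕ M2, XORing with the guessed M1 bytes yields the corresponding M2 bytes: M2 = (C1 ⊕ C2) ⊕ M1.
byte 0: 142 ⊕  97 = 239
byte 1:   9 ⊕  99 = 106
byte 2: 205 ⊕  99 = 174
byte 3: 117 ⊕ 101 =  16
byte 4:  48 ⊕ 115 =  67
byte 5:  95 ⊕ 115 =  44
byte 6: 254 ⊕  32 = 222
byte 7:  13 ⊕ 116 = 121
byte 8:  79 ⊕ 104 =  39
byte 9:  39 ⊕ 101 =  66

ef6aae10432cde792742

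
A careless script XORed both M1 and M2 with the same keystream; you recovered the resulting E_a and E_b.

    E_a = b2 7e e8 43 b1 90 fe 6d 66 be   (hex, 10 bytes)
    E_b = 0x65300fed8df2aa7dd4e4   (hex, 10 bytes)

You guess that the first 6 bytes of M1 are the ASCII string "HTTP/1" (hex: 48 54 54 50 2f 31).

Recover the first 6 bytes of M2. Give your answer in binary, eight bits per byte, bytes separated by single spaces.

First, E_a ⊕ E_b = (M1 ⊕ K) ⊕ (M2 ⊕ K) = M1 ⊕ M2, so the key drops out. Then M2 = (M1 ⊕ M2) ⊕ M1 over the first 6 bytes.
byte 0: (b2 ^ 65) ^ 48 = d7 ^ 48 = 9f
byte 1: (7e ^ 30) ^ 54 = 4e ^ 54 = 1a
byte 2: (e8 ^ 0f) ^ 54 = e7 ^ 54 = b3
byte 3: (43 ^ ed) ^ 50 = ae ^ 50 = fe
byte 4: (b1 ^ 8d) ^ 2f = 3c ^ 2f = 13
byte 5: (90 ^ f2) ^ 31 = 62 ^ 31 = 53

10011111 00011010 10110011 11111110 00010011 01010011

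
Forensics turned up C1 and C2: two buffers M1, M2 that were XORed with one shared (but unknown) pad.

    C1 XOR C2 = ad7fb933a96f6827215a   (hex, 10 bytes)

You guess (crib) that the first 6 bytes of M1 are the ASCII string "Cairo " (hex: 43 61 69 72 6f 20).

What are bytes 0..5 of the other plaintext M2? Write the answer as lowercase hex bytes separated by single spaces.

Since C1 ⊕ C2 = M1 ⊕ M2, XORing with the guessed M1 bytes yields the corresponding M2 bytes: M2 = (C1 ⊕ C2) ⊕ M1.
173 ^  67 = 238
127 ^  97 =  30
185 ^ 105 = 208
 51 ^ 114 =  65
169 ^ 111 = 198
111 ^  32 =  79

ee 1e d0 41 c6 4f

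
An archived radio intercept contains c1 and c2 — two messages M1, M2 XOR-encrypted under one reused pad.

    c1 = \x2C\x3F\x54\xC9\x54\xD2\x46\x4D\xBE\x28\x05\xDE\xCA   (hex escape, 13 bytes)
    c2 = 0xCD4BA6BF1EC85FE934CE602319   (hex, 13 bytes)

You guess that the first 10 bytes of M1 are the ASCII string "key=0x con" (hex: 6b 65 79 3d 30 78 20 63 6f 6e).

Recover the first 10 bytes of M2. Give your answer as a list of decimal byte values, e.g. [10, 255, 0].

[138, 17, 139, 75, 122, 98, 57, 199, 229, 136]

First, c1 ⊕ c2 = (M1 ⊕ K) ⊕ (M2 ⊕ K) = M1 ⊕ M2, so the key drops out. Then M2 = (M1 ⊕ M2) ⊕ M1 over the first 10 bytes.
byte 0: (2c ^ cd) ^ 6b = e1 ^ 6b = 8a
byte 1: (3f ^ 4b) ^ 65 = 74 ^ 65 = 11
byte 2: (54 ^ a6) ^ 79 = f2 ^ 79 = 8b
byte 3: (c9 ^ bf) ^ 3d = 76 ^ 3d = 4b
byte 4: (54 ^ 1e) ^ 30 = 4a ^ 30 = 7a
byte 5: (d2 ^ c8) ^ 78 = 1a ^ 78 = 62
byte 6: (46 ^ 5f) ^ 20 = 19 ^ 20 = 39
byte 7: (4d ^ e9) ^ 63 = a4 ^ 63 = c7
byte 8: (be ^ 34) ^ 6f = 8a ^ 6f = e5
byte 9: (28 ^ ce) ^ 6e = e6 ^ 6e = 88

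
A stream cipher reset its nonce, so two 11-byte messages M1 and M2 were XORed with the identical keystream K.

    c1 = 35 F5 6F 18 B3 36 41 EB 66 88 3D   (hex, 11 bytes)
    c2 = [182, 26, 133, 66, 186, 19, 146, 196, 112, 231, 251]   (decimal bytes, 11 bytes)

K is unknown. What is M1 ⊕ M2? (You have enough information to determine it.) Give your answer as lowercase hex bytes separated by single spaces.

83 ef ea 5a 09 25 d3 2f 16 6f c6

c1 ⊕ c2 = (M1 ⊕ K) ⊕ (M2 ⊕ K) = M1 ⊕ M2 — the shared key cancels under XOR.
00110101 ⊕ 10110110 = 10000011
11110101 ⊕ 00011010 = 11101111
01101111 ⊕ 10000101 = 11101010
00011000 ⊕ 01000010 = 01011010
10110011 ⊕ 10111010 = 00001001
00110110 ⊕ 00010011 = 00100101
01000001 ⊕ 10010010 = 11010011
11101011 ⊕ 11000100 = 00101111
01100110 ⊕ 01110000 = 00010110
10001000 ⊕ 11100111 = 01101111
00111101 ⊕ 11111011 = 11000110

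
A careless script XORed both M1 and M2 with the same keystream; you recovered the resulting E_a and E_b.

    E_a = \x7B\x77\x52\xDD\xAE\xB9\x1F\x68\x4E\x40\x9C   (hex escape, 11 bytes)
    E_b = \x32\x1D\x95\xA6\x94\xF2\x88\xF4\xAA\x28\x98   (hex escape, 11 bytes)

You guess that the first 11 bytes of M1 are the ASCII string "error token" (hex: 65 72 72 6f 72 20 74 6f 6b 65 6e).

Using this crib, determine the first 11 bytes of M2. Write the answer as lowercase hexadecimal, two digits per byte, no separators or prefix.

2c18b514486be3f38f0d6a

First, E_a ⊕ E_b = (M1 ⊕ K) ⊕ (M2 ⊕ K) = M1 ⊕ M2, so the key drops out. Then M2 = (M1 ⊕ M2) ⊕ M1 over the first 11 bytes.
byte 0: (7b xor 32) xor 65 = 49 xor 65 = 2c
byte 1: (77 xor 1d) xor 72 = 6a xor 72 = 18
byte 2: (52 xor 95) xor 72 = c7 xor 72 = b5
byte 3: (dd xor a6) xor 6f = 7b xor 6f = 14
byte 4: (ae xor 94) xor 72 = 3a xor 72 = 48
byte 5: (b9 xor f2) xor 20 = 4b xor 20 = 6b
byte 6: (1f xor 88) xor 74 = 97 xor 74 = e3
byte 7: (68 xor f4) xor 6f = 9c xor 6f = f3
byte 8: (4e xor aa) xor 6b = e4 xor 6b = 8f
byte 9: (40 xor 28) xor 65 = 68 xor 65 = 0d
byte 10: (9c xor 98) xor 6e = 04 xor 6e = 6a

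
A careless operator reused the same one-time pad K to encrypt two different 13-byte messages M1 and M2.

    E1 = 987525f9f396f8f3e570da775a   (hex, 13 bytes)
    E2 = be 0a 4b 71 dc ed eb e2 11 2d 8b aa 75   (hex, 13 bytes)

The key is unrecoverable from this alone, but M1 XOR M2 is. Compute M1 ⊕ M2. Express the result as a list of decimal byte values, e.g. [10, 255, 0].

[38, 127, 110, 136, 47, 123, 19, 17, 244, 93, 81, 221, 47]

E1 ⊕ E2 = (M1 ⊕ K) ⊕ (M2 ⊕ K) = M1 ⊕ M2 — the shared key cancels under XOR.
byte 0: 98 XOR be = 26
byte 1: 75 XOR 0a = 7f
byte 2: 25 XOR 4b = 6e
byte 3: f9 XOR 71 = 88
byte 4: f3 XOR dc = 2f
byte 5: 96 XOR ed = 7b
byte 6: f8 XOR eb = 13
byte 7: f3 XOR e2 = 11
byte 8: e5 XOR 11 = f4
byte 9: 70 XOR 2d = 5d
byte 10: da XOR 8b = 51
byte 11: 77 XOR aa = dd
byte 12: 5a XOR 75 = 2f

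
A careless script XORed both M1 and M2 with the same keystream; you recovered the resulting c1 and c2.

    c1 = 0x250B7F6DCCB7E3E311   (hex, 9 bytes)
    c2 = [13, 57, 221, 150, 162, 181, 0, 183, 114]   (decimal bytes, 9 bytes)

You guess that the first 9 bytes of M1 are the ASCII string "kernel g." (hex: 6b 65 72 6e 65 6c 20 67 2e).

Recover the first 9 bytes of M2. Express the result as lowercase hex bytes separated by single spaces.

First, c1 ⊕ c2 = (M1 ⊕ K) ⊕ (M2 ⊕ K) = M1 ⊕ M2, so the key drops out. Then M2 = (M1 ⊕ M2) ⊕ M1 over the first 9 bytes.
byte 0: (25 XOR 0d) XOR 6b = 28 XOR 6b = 43
byte 1: (0b XOR 39) XOR 65 = 32 XOR 65 = 57
byte 2: (7f XOR dd) XOR 72 = a2 XOR 72 = d0
byte 3: (6d XOR 96) XOR 6e = fb XOR 6e = 95
byte 4: (cc XOR a2) XOR 65 = 6e XOR 65 = 0b
byte 5: (b7 XOR b5) XOR 6c = 02 XOR 6c = 6e
byte 6: (e3 XOR 00) XOR 20 = e3 XOR 20 = c3
byte 7: (e3 XOR b7) XOR 67 = 54 XOR 67 = 33
byte 8: (11 XOR 72) XOR 2e = 63 XOR 2e = 4d

43 57 d0 95 0b 6e c3 33 4d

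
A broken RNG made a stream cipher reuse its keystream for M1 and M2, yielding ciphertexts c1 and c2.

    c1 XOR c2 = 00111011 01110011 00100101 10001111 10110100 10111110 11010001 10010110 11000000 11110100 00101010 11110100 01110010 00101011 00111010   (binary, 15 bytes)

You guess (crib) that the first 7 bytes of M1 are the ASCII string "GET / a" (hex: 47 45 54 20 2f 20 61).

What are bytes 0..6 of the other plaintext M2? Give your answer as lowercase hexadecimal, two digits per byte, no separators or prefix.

Since c1 ⊕ c2 = M1 ⊕ M2, XORing with the guessed M1 bytes yields the corresponding M2 bytes: M2 = (c1 ⊕ c2) ⊕ M1.
3b ^ 47 = 7c
73 ^ 45 = 36
25 ^ 54 = 71
8f ^ 20 = af
b4 ^ 2f = 9b
be ^ 20 = 9e
d1 ^ 61 = b0

7c3671af9b9eb0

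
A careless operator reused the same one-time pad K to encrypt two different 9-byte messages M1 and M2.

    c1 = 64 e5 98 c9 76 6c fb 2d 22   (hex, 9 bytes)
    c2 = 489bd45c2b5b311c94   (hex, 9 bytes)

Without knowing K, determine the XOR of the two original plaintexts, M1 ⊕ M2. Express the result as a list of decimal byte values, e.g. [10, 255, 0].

c1 ⊕ c2 = (M1 ⊕ K) ⊕ (M2 ⊕ K) = M1 ⊕ M2 — the shared key cancels under XOR.
byte 0: 01100100 xor 01001000 = 00101100
byte 1: 11100101 xor 10011011 = 01111110
byte 2: 10011000 xor 11010100 = 01001100
byte 3: 11001001 xor 01011100 = 10010101
byte 4: 01110110 xor 00101011 = 01011101
byte 5: 01101100 xor 01011011 = 00110111
byte 6: 11111011 xor 00110001 = 11001010
byte 7: 00101101 xor 00011100 = 00110001
byte 8: 00100010 xor 10010100 = 10110110

[44, 126, 76, 149, 93, 55, 202, 49, 182]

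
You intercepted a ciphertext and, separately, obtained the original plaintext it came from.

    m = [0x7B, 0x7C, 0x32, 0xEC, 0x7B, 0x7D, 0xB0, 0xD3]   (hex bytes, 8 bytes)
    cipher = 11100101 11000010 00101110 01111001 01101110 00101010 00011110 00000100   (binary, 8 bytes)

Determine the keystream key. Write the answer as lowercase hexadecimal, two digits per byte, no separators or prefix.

9ebe1c951557aed7

Since cipher = m ⊕ key, XORing both sides with m gives key = m ⊕ cipher.
7b ⊕ e5 = 9e
7c ⊕ c2 = be
32 ⊕ 2e = 1c
ec ⊕ 79 = 95
7b ⊕ 6e = 15
7d ⊕ 2a = 57
b0 ⊕ 1e = ae
d3 ⊕ 04 = d7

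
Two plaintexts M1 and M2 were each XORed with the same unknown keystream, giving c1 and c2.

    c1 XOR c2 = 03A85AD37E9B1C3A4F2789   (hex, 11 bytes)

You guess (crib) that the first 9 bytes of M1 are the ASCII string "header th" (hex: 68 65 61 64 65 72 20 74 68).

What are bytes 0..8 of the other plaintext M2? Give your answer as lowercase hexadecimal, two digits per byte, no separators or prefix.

6bcd3bb71be93c4e27

Since c1 ⊕ c2 = M1 ⊕ M2, XORing with the guessed M1 bytes yields the corresponding M2 bytes: M2 = (c1 ⊕ c2) ⊕ M1.
03 ⊕ 68 = 6b
a8 ⊕ 65 = cd
5a ⊕ 61 = 3b
d3 ⊕ 64 = b7
7e ⊕ 65 = 1b
9b ⊕ 72 = e9
1c ⊕ 20 = 3c
3a ⊕ 74 = 4e
4f ⊕ 68 = 27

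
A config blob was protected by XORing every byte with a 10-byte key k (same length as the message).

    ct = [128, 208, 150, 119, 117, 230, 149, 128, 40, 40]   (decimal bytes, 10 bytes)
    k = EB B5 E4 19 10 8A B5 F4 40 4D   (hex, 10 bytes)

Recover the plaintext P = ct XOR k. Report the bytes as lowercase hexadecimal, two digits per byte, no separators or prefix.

XOR is its own inverse, so applying the key byte-wise gives the result directly.
80 ^ eb = 6b
d0 ^ b5 = 65
96 ^ e4 = 72
77 ^ 19 = 6e
75 ^ 10 = 65
e6 ^ 8a = 6c
95 ^ b5 = 20
80 ^ f4 = 74
28 ^ 40 = 68
28 ^ 4d = 65

6b65726e656c20746865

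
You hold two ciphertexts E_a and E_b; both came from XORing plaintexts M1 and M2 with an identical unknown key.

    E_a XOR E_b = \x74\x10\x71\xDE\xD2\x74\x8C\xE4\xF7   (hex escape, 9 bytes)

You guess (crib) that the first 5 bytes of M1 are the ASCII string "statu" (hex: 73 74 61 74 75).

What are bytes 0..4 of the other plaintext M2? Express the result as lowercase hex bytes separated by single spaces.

Since E_a ⊕ E_b = M1 ⊕ M2, XORing with the guessed M1 bytes yields the corresponding M2 bytes: M2 = (E_a ⊕ E_b) ⊕ M1.
byte 0: 74 ⊕ 73 = 07
byte 1: 10 ⊕ 74 = 64
byte 2: 71 ⊕ 61 = 10
byte 3: de ⊕ 74 = aa
byte 4: d2 ⊕ 75 = a7

07 64 10 aa a7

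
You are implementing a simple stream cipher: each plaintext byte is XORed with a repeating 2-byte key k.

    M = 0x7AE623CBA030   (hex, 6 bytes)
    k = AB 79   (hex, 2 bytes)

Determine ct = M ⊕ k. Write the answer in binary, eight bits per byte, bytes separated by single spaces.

The 2-byte key repeats, so the effective keystream is ab 79 ab 79 ab 79.
byte 0: 7a XOR ab = d1
byte 1: e6 XOR 79 = 9f
byte 2: 23 XOR ab = 88
byte 3: cb XOR 79 = b2
byte 4: a0 XOR ab = 0b
byte 5: 30 XOR 79 = 49

11010001 10011111 10001000 10110010 00001011 01001001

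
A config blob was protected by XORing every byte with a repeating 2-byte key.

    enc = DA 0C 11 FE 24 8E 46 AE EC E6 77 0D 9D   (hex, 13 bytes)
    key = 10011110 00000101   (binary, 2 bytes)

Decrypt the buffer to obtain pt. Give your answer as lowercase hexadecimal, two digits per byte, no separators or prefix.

The 2-byte key repeats, so the effective keystream is 9e 05 9e 05 9e 05 9e 05 9e 05 9e 05 9e.
byte 0: da ^ 9e = 44
byte 1: 0c ^ 05 = 09
byte 2: 11 ^ 9e = 8f
byte 3: fe ^ 05 = fb
byte 4: 24 ^ 9e = ba
byte 5: 8e ^ 05 = 8b
byte 6: 46 ^ 9e = d8
byte 7: ae ^ 05 = ab
byte 8: ec ^ 9e = 72
byte 9: e6 ^ 05 = e3
byte 10: 77 ^ 9e = e9
byte 11: 0d ^ 05 = 08
byte 12: 9d ^ 9e = 03

44098ffbba8bd8ab72e3e90803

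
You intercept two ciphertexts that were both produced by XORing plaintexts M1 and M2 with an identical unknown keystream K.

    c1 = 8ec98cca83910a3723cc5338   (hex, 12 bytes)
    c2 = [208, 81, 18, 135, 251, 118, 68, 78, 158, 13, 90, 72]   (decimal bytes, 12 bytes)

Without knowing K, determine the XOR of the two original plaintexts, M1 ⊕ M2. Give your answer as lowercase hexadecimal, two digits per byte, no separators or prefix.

c1 ⊕ c2 = (M1 ⊕ K) ⊕ (M2 ⊕ K) = M1 ⊕ M2 — the shared key cancels under XOR.
8e ⊕ d0 = 5e
c9 ⊕ 51 = 98
8c ⊕ 12 = 9e
ca ⊕ 87 = 4d
83 ⊕ fb = 78
91 ⊕ 76 = e7
0a ⊕ 44 = 4e
37 ⊕ 4e = 79
23 ⊕ 9e = bd
cc ⊕ 0d = c1
53 ⊕ 5a = 09
38 ⊕ 48 = 70

5e989e4d78e74e79bdc10970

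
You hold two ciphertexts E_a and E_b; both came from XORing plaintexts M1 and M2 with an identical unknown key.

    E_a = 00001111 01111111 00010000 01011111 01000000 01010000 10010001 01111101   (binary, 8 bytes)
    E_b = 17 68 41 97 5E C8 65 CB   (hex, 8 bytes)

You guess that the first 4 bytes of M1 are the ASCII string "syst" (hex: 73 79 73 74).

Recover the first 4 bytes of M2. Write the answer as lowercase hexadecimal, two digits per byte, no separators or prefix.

6b6e22bc

First, E_a ⊕ E_b = (M1 ⊕ K) ⊕ (M2 ⊕ K) = M1 ⊕ M2, so the key drops out. Then M2 = (M1 ⊕ M2) ⊕ M1 over the first 4 bytes.
byte 0: (0f ⊕ 17) ⊕ 73 = 18 ⊕ 73 = 6b
byte 1: (7f ⊕ 68) ⊕ 79 = 17 ⊕ 79 = 6e
byte 2: (10 ⊕ 41) ⊕ 73 = 51 ⊕ 73 = 22
byte 3: (5f ⊕ 97) ⊕ 74 = c8 ⊕ 74 = bc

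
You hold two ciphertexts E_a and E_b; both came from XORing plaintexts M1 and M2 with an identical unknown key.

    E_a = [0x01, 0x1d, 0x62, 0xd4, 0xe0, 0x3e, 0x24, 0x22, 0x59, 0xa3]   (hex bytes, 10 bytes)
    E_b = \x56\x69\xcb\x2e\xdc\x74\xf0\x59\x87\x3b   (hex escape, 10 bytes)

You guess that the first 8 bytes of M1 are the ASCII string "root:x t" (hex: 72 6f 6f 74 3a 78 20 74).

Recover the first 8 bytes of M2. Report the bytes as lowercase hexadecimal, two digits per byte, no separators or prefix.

251bc68e0632f40f

First, E_a ⊕ E_b = (M1 ⊕ K) ⊕ (M2 ⊕ K) = M1 ⊕ M2, so the key drops out. Then M2 = (M1 ⊕ M2) ⊕ M1 over the first 8 bytes.
byte 0: (01 xor 56) xor 72 = 57 xor 72 = 25
byte 1: (1d xor 69) xor 6f = 74 xor 6f = 1b
byte 2: (62 xor cb) xor 6f = a9 xor 6f = c6
byte 3: (d4 xor 2e) xor 74 = fa xor 74 = 8e
byte 4: (e0 xor dc) xor 3a = 3c xor 3a = 06
byte 5: (3e xor 74) xor 78 = 4a xor 78 = 32
byte 6: (24 xor f0) xor 20 = d4 xor 20 = f4
byte 7: (22 xor 59) xor 74 = 7b xor 74 = 0f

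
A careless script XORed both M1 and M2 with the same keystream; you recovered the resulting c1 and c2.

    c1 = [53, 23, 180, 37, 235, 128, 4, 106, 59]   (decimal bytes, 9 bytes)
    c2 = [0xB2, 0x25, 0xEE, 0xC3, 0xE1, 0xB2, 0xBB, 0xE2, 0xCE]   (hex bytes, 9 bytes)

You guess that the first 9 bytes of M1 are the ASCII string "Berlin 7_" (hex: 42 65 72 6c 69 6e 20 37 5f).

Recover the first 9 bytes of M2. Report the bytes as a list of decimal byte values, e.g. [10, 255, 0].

First, c1 ⊕ c2 = (M1 ⊕ K) ⊕ (M2 ⊕ K) = M1 ⊕ M2, so the key drops out. Then M2 = (M1 ⊕ M2) ⊕ M1 over the first 9 bytes.
byte 0: (35 ⊕ b2) ⊕ 42 = 87 ⊕ 42 = c5
byte 1: (17 ⊕ 25) ⊕ 65 = 32 ⊕ 65 = 57
byte 2: (b4 ⊕ ee) ⊕ 72 = 5a ⊕ 72 = 28
byte 3: (25 ⊕ c3) ⊕ 6c = e6 ⊕ 6c = 8a
byte 4: (eb ⊕ e1) ⊕ 69 = 0a ⊕ 69 = 63
byte 5: (80 ⊕ b2) ⊕ 6e = 32 ⊕ 6e = 5c
byte 6: (04 ⊕ bb) ⊕ 20 = bf ⊕ 20 = 9f
byte 7: (6a ⊕ e2) ⊕ 37 = 88 ⊕ 37 = bf
byte 8: (3b ⊕ ce) ⊕ 5f = f5 ⊕ 5f = aa

[197, 87, 40, 138, 99, 92, 159, 191, 170]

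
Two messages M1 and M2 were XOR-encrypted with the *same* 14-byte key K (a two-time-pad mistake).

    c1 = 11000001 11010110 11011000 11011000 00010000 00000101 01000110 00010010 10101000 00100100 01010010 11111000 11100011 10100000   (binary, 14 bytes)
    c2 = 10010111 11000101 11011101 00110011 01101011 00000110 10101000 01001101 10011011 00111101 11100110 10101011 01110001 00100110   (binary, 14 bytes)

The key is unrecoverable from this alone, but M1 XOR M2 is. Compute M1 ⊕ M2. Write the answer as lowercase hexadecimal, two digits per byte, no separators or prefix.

c1 ⊕ c2 = (M1 ⊕ K) ⊕ (M2 ⊕ K) = M1 ⊕ M2 — the shared key cancels under XOR.
c1 XOR 97 = 56
d6 XOR c5 = 13
d8 XOR dd = 05
d8 XOR 33 = eb
10 XOR 6b = 7b
05 XOR 06 = 03
46 XOR a8 = ee
12 XOR 4d = 5f
a8 XOR 9b = 33
24 XOR 3d = 19
52 XOR e6 = b4
f8 XOR ab = 53
e3 XOR 71 = 92
a0 XOR 26 = 86

561305eb7b03ee5f3319b4539286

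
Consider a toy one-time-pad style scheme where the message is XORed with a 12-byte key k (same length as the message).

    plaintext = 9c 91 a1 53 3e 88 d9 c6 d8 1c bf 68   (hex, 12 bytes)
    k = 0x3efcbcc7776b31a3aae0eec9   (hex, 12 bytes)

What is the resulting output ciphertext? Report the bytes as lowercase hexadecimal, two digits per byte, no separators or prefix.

XOR is its own inverse, so applying the key byte-wise gives the result directly.
156 XOR  62 = 162
145 XOR 252 = 109
161 XOR 188 =  29
 83 XOR 199 = 148
 62 XOR 119 =  73
136 XOR 107 = 227
217 XOR  49 = 232
198 XOR 163 = 101
216 XOR 170 = 114
 28 XOR 224 = 252
191 XOR 238 =  81
104 XOR 201 = 161

a26d1d9449e3e86572fc51a1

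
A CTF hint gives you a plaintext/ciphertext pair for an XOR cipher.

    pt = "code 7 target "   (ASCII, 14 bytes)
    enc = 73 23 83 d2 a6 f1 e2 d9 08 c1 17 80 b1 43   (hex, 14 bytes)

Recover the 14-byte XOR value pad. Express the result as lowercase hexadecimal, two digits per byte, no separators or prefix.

104ce7b786c6c2ad69b370e5c563

Since enc = pt ⊕ pad, XORing both sides with pt gives pad = pt ⊕ enc.
01100011 ^ 01110011 = 00010000
01101111 ^ 00100011 = 01001100
01100100 ^ 10000011 = 11100111
01100101 ^ 11010010 = 10110111
00100000 ^ 10100110 = 10000110
00110111 ^ 11110001 = 11000110
00100000 ^ 11100010 = 11000010
01110100 ^ 11011001 = 10101101
01100001 ^ 00001000 = 01101001
01110010 ^ 11000001 = 10110011
01100111 ^ 00010111 = 01110000
01100101 ^ 10000000 = 11100101
01110100 ^ 10110001 = 11000101
00100000 ^ 01000011 = 01100011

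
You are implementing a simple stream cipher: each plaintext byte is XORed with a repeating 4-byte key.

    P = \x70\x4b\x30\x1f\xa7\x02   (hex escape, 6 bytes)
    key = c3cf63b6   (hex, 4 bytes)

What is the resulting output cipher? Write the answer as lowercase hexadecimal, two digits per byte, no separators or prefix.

b38453a964cd

The 4-byte key repeats, so the effective keystream is c3 cf 63 b6 c3 cf.
byte 0: 70 ⊕ c3 = b3
byte 1: 4b ⊕ cf = 84
byte 2: 30 ⊕ 63 = 53
byte 3: 1f ⊕ b6 = a9
byte 4: a7 ⊕ c3 = 64
byte 5: 02 ⊕ cf = cd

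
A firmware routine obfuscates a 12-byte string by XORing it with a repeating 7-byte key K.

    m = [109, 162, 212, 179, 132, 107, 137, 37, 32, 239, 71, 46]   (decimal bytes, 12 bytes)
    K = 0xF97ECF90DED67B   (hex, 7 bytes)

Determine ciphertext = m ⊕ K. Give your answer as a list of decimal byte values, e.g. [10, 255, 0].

The 7-byte key repeats, so the effective keystream is f9 7e cf 90 de d6 7b f9 7e cf 90 de.
byte 0: 6d xor f9 = 94
byte 1: a2 xor 7e = dc
byte 2: d4 xor cf = 1b
byte 3: b3 xor 90 = 23
byte 4: 84 xor de = 5a
byte 5: 6b xor d6 = bd
byte 6: 89 xor 7b = f2
byte 7: 25 xor f9 = dc
byte 8: 20 xor 7e = 5e
byte 9: ef xor cf = 20
byte 10: 47 xor 90 = d7
byte 11: 2e xor de = f0

[148, 220, 27, 35, 90, 189, 242, 220, 94, 32, 215, 240]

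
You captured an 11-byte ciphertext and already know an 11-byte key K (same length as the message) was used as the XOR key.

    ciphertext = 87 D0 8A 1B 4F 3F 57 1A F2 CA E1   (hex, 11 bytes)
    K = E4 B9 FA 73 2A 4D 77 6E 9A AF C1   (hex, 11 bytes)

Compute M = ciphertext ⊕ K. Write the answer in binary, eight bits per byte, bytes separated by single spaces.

01100011 01101001 01110000 01101000 01100101 01110010 00100000 01110100 01101000 01100101 00100000

byte 0: 87 ^ e4 = 63
byte 1: d0 ^ b9 = 69
byte 2: 8a ^ fa = 70
byte 3: 1b ^ 73 = 68
byte 4: 4f ^ 2a = 65
byte 5: 3f ^ 4d = 72
byte 6: 57 ^ 77 = 20
byte 7: 1a ^ 6e = 74
byte 8: f2 ^ 9a = 68
byte 9: ca ^ af = 65
byte 10: e1 ^ c1 = 20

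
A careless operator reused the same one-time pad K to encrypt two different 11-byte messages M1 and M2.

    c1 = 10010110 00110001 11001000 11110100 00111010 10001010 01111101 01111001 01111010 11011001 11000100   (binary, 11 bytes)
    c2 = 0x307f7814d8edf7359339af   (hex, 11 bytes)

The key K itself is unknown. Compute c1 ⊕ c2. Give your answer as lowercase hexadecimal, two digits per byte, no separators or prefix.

c1 ⊕ c2 = (M1 ⊕ K) ⊕ (M2 ⊕ K) = M1 ⊕ M2 — the shared key cancels under XOR.
150 ^  48 = 166
 49 ^ 127 =  78
200 ^ 120 = 176
244 ^  20 = 224
 58 ^ 216 = 226
138 ^ 237 = 103
125 ^ 247 = 138
121 ^  53 =  76
122 ^ 147 = 233
217 ^  57 = 224
196 ^ 175 = 107

a64eb0e0e2678a4ce9e06b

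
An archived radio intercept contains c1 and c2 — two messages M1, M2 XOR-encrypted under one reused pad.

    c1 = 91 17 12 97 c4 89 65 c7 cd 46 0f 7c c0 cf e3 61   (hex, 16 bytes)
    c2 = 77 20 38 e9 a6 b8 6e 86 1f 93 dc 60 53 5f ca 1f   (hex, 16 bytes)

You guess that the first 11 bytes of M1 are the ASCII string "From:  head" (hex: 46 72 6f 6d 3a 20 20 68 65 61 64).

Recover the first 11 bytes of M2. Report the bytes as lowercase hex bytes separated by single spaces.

First, c1 ⊕ c2 = (M1 ⊕ K) ⊕ (M2 ⊕ K) = M1 ⊕ M2, so the key drops out. Then M2 = (M1 ⊕ M2) ⊕ M1 over the first 11 bytes.
byte 0: (91 ⊕ 77) ⊕ 46 = e6 ⊕ 46 = a0
byte 1: (17 ⊕ 20) ⊕ 72 = 37 ⊕ 72 = 45
byte 2: (12 ⊕ 38) ⊕ 6f = 2a ⊕ 6f = 45
byte 3: (97 ⊕ e9) ⊕ 6d = 7e ⊕ 6d = 13
byte 4: (c4 ⊕ a6) ⊕ 3a = 62 ⊕ 3a = 58
byte 5: (89 ⊕ b8) ⊕ 20 = 31 ⊕ 20 = 11
byte 6: (65 ⊕ 6e) ⊕ 20 = 0b ⊕ 20 = 2b
byte 7: (c7 ⊕ 86) ⊕ 68 = 41 ⊕ 68 = 29
byte 8: (cd ⊕ 1f) ⊕ 65 = d2 ⊕ 65 = b7
byte 9: (46 ⊕ 93) ⊕ 61 = d5 ⊕ 61 = b4
byte 10: (0f ⊕ dc) ⊕ 64 = d3 ⊕ 64 = b7

a0 45 45 13 58 11 2b 29 b7 b4 b7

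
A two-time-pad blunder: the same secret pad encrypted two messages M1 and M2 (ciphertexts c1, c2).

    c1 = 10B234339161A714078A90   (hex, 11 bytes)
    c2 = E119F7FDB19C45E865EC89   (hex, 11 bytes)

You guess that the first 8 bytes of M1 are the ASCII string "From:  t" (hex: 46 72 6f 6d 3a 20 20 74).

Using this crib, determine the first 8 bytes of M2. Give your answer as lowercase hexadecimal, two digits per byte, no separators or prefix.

First, c1 ⊕ c2 = (M1 ⊕ K) ⊕ (M2 ⊕ K) = M1 ⊕ M2, so the key drops out. Then M2 = (M1 ⊕ M2) ⊕ M1 over the first 8 bytes.
byte 0: (10 xor e1) xor 46 = f1 xor 46 = b7
byte 1: (b2 xor 19) xor 72 = ab xor 72 = d9
byte 2: (34 xor f7) xor 6f = c3 xor 6f = ac
byte 3: (33 xor fd) xor 6d = ce xor 6d = a3
byte 4: (91 xor b1) xor 3a = 20 xor 3a = 1a
byte 5: (61 xor 9c) xor 20 = fd xor 20 = dd
byte 6: (a7 xor 45) xor 20 = e2 xor 20 = c2
byte 7: (14 xor e8) xor 74 = fc xor 74 = 88

b7d9aca31addc288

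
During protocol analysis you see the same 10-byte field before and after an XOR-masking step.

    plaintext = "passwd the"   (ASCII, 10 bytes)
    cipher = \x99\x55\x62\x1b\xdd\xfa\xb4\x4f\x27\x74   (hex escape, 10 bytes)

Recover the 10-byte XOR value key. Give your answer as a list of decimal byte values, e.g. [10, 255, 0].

Since cipher = plaintext ⊕ key, XORing both sides with plaintext gives key = plaintext ⊕ cipher.
70 XOR 99 = e9
61 XOR 55 = 34
73 XOR 62 = 11
73 XOR 1b = 68
77 XOR dd = aa
64 XOR fa = 9e
20 XOR b4 = 94
74 XOR 4f = 3b
68 XOR 27 = 4f
65 XOR 74 = 11

[233, 52, 17, 104, 170, 158, 148, 59, 79, 17]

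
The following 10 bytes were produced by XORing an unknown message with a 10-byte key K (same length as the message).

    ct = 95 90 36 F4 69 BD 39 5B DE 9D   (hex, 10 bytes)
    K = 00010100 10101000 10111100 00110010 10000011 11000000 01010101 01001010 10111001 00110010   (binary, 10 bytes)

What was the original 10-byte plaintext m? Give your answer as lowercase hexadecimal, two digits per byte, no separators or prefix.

81388ac6ea7d6c1167af

XOR is its own inverse, so applying the key byte-wise gives the result directly.
95 ⊕ 14 = 81
90 ⊕ a8 = 38
36 ⊕ bc = 8a
f4 ⊕ 32 = c6
69 ⊕ 83 = ea
bd ⊕ c0 = 7d
39 ⊕ 55 = 6c
5b ⊕ 4a = 11
de ⊕ b9 = 67
9d ⊕ 32 = af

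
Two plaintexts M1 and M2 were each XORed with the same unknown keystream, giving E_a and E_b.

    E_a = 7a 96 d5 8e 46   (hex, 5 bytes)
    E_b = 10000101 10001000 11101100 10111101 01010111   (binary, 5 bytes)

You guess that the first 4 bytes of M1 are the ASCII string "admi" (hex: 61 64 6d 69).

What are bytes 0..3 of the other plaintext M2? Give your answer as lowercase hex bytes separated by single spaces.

First, E_a ⊕ E_b = (M1 ⊕ K) ⊕ (M2 ⊕ K) = M1 ⊕ M2, so the key drops out. Then M2 = (M1 ⊕ M2) ⊕ M1 over the first 4 bytes.
byte 0: (7a xor 85) xor 61 = ff xor 61 = 9e
byte 1: (96 xor 88) xor 64 = 1e xor 64 = 7a
byte 2: (d5 xor ec) xor 6d = 39 xor 6d = 54
byte 3: (8e xor bd) xor 69 = 33 xor 69 = 5a

9e 7a 54 5a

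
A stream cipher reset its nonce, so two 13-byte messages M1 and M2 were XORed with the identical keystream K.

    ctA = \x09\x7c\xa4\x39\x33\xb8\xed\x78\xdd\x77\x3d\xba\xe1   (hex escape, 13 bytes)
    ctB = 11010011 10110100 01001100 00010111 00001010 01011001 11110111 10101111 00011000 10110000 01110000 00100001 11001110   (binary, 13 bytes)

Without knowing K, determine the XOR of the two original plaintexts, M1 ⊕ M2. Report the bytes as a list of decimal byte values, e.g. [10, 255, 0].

[218, 200, 232, 46, 57, 225, 26, 215, 197, 199, 77, 155, 47]

ctA ⊕ ctB = (M1 ⊕ K) ⊕ (M2 ⊕ K) = M1 ⊕ M2 — the shared key cancels under XOR.
09 xor d3 = da
7c xor b4 = c8
a4 xor 4c = e8
39 xor 17 = 2e
33 xor 0a = 39
b8 xor 59 = e1
ed xor f7 = 1a
78 xor af = d7
dd xor 18 = c5
77 xor b0 = c7
3d xor 70 = 4d
ba xor 21 = 9b
e1 xor ce = 2f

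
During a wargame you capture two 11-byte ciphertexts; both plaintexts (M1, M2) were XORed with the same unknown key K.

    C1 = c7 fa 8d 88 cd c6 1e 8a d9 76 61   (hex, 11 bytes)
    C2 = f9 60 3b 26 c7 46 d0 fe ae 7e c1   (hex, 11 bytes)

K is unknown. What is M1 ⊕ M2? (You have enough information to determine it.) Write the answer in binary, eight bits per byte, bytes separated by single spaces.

00111110 10011010 10110110 10101110 00001010 10000000 11001110 01110100 01110111 00001000 10100000

C1 ⊕ C2 = (M1 ⊕ K) ⊕ (M2 ⊕ K) = M1 ⊕ M2 — the shared key cancels under XOR.
byte 0: 11000111 ⊕ 11111001 = 00111110
byte 1: 11111010 ⊕ 01100000 = 10011010
byte 2: 10001101 ⊕ 00111011 = 10110110
byte 3: 10001000 ⊕ 00100110 = 10101110
byte 4: 11001101 ⊕ 11000111 = 00001010
byte 5: 11000110 ⊕ 01000110 = 10000000
byte 6: 00011110 ⊕ 11010000 = 11001110
byte 7: 10001010 ⊕ 11111110 = 01110100
byte 8: 11011001 ⊕ 10101110 = 01110111
byte 9: 01110110 ⊕ 01111110 = 00001000
byte 10: 01100001 ⊕ 11000001 = 10100000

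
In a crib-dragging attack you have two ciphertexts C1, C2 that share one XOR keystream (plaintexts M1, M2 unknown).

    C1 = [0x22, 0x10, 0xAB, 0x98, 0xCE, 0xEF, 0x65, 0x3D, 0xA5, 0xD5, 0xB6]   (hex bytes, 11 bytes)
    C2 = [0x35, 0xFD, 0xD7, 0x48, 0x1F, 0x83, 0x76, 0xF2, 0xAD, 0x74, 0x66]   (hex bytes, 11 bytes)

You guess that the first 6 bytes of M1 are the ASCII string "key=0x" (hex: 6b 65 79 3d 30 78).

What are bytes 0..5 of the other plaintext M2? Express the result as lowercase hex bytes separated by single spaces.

7c 88 05 ed e1 14

First, C1 ⊕ C2 = (M1 ⊕ K) ⊕ (M2 ⊕ K) = M1 ⊕ M2, so the key drops out. Then M2 = (M1 ⊕ M2) ⊕ M1 over the first 6 bytes.
byte 0: (22 ⊕ 35) ⊕ 6b = 17 ⊕ 6b = 7c
byte 1: (10 ⊕ fd) ⊕ 65 = ed ⊕ 65 = 88
byte 2: (ab ⊕ d7) ⊕ 79 = 7c ⊕ 79 = 05
byte 3: (98 ⊕ 48) ⊕ 3d = d0 ⊕ 3d = ed
byte 4: (ce ⊕ 1f) ⊕ 30 = d1 ⊕ 30 = e1
byte 5: (ef ⊕ 83) ⊕ 78 = 6c ⊕ 78 = 14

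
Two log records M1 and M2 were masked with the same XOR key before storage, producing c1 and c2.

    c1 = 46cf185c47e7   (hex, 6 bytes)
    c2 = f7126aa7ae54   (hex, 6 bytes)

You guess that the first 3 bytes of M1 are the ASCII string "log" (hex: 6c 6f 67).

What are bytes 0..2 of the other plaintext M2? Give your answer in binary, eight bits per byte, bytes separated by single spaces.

First, c1 ⊕ c2 = (M1 ⊕ K) ⊕ (M2 ⊕ K) = M1 ⊕ M2, so the key drops out. Then M2 = (M1 ⊕ M2) ⊕ M1 over the first 3 bytes.
byte 0: (46 xor f7) xor 6c = b1 xor 6c = dd
byte 1: (cf xor 12) xor 6f = dd xor 6f = b2
byte 2: (18 xor 6a) xor 67 = 72 xor 67 = 15

11011101 10110010 00010101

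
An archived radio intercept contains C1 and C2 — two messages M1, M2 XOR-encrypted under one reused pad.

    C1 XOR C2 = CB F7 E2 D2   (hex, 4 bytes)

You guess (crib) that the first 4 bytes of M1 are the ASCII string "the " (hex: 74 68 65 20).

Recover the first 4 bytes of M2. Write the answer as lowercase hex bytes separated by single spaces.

bf 9f 87 f2

Since C1 ⊕ C2 = M1 ⊕ M2, XORing with the guessed M1 bytes yields the corresponding M2 bytes: M2 = (C1 ⊕ C2) ⊕ M1.
11001011 xor 01110100 = 10111111
11110111 xor 01101000 = 10011111
11100010 xor 01100101 = 10000111
11010010 xor 00100000 = 11110010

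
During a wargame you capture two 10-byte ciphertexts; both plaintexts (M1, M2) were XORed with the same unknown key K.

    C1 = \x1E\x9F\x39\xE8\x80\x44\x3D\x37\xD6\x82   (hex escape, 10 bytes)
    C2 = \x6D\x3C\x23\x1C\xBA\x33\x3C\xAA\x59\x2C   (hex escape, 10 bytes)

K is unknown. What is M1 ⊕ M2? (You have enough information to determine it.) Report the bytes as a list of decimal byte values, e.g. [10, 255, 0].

C1 ⊕ C2 = (M1 ⊕ K) ⊕ (M2 ⊕ K) = M1 ⊕ M2 — the shared key cancels under XOR.
byte 0: 1e XOR 6d = 73
byte 1: 9f XOR 3c = a3
byte 2: 39 XOR 23 = 1a
byte 3: e8 XOR 1c = f4
byte 4: 80 XOR ba = 3a
byte 5: 44 XOR 33 = 77
byte 6: 3d XOR 3c = 01
byte 7: 37 XOR aa = 9d
byte 8: d6 XOR 59 = 8f
byte 9: 82 XOR 2c = ae

[115, 163, 26, 244, 58, 119, 1, 157, 143, 174]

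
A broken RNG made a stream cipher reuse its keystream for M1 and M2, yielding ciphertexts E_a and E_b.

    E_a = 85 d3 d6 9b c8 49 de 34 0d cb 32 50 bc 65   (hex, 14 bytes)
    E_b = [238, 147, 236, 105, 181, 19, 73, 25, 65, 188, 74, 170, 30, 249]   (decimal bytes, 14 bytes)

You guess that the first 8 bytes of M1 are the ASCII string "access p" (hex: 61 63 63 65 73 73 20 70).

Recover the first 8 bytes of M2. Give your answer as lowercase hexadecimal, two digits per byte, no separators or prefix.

0a2359970e29b75d

First, E_a ⊕ E_b = (M1 ⊕ K) ⊕ (M2 ⊕ K) = M1 ⊕ M2, so the key drops out. Then M2 = (M1 ⊕ M2) ⊕ M1 over the first 8 bytes.
byte 0: (85 XOR ee) XOR 61 = 6b XOR 61 = 0a
byte 1: (d3 XOR 93) XOR 63 = 40 XOR 63 = 23
byte 2: (d6 XOR ec) XOR 63 = 3a XOR 63 = 59
byte 3: (9b XOR 69) XOR 65 = f2 XOR 65 = 97
byte 4: (c8 XOR b5) XOR 73 = 7d XOR 73 = 0e
byte 5: (49 XOR 13) XOR 73 = 5a XOR 73 = 29
byte 6: (de XOR 49) XOR 20 = 97 XOR 20 = b7
byte 7: (34 XOR 19) XOR 70 = 2d XOR 70 = 5d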